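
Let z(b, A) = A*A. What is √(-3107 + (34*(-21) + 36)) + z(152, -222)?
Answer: 49284 + I*√3785 ≈ 49284.0 + 61.522*I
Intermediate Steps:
z(b, A) = A²
√(-3107 + (34*(-21) + 36)) + z(152, -222) = √(-3107 + (34*(-21) + 36)) + (-222)² = √(-3107 + (-714 + 36)) + 49284 = √(-3107 - 678) + 49284 = √(-3785) + 49284 = I*√3785 + 49284 = 49284 + I*√3785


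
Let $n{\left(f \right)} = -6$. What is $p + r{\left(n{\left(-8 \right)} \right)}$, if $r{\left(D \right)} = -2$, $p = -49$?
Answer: $-51$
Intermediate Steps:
$p + r{\left(n{\left(-8 \right)} \right)} = -49 - 2 = -51$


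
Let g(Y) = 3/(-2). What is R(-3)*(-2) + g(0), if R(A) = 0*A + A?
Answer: 9/2 ≈ 4.5000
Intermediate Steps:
g(Y) = -3/2 (g(Y) = 3*(-½) = -3/2)
R(A) = A (R(A) = 0 + A = A)
R(-3)*(-2) + g(0) = -3*(-2) - 3/2 = 6 - 3/2 = 9/2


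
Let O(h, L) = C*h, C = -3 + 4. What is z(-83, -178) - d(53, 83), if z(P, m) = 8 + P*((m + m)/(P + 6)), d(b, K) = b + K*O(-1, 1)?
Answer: -26622/77 ≈ -345.74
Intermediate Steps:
C = 1
O(h, L) = h (O(h, L) = 1*h = h)
d(b, K) = b - K (d(b, K) = b + K*(-1) = b - K)
z(P, m) = 8 + 2*P*m/(6 + P) (z(P, m) = 8 + P*((2*m)/(6 + P)) = 8 + P*(2*m/(6 + P)) = 8 + 2*P*m/(6 + P))
z(-83, -178) - d(53, 83) = 2*(24 + 4*(-83) - 83*(-178))/(6 - 83) - (53 - 1*83) = 2*(24 - 332 + 14774)/(-77) - (53 - 83) = 2*(-1/77)*14466 - 1*(-30) = -28932/77 + 30 = -26622/77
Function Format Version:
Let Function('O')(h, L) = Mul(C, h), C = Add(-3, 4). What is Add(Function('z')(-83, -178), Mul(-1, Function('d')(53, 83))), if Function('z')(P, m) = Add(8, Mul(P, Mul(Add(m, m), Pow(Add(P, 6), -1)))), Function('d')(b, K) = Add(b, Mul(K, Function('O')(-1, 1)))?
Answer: Rational(-26622, 77) ≈ -345.74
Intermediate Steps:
C = 1
Function('O')(h, L) = h (Function('O')(h, L) = Mul(1, h) = h)
Function('d')(b, K) = Add(b, Mul(-1, K)) (Function('d')(b, K) = Add(b, Mul(K, -1)) = Add(b, Mul(-1, K)))
Function('z')(P, m) = Add(8, Mul(2, P, m, Pow(Add(6, P), -1))) (Function('z')(P, m) = Add(8, Mul(P, Mul(Mul(2, m), Pow(Add(6, P), -1)))) = Add(8, Mul(P, Mul(2, m, Pow(Add(6, P), -1)))) = Add(8, Mul(2, P, m, Pow(Add(6, P), -1))))
Add(Function('z')(-83, -178), Mul(-1, Function('d')(53, 83))) = Add(Mul(2, Pow(Add(6, -83), -1), Add(24, Mul(4, -83), Mul(-83, -178))), Mul(-1, Add(53, Mul(-1, 83)))) = Add(Mul(2, Pow(-77, -1), Add(24, -332, 14774)), Mul(-1, Add(53, -83))) = Add(Mul(2, Rational(-1, 77), 14466), Mul(-1, -30)) = Add(Rational(-28932, 77), 30) = Rational(-26622, 77)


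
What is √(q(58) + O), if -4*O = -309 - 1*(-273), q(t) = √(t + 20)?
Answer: √(9 + √78) ≈ 4.2228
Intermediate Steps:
q(t) = √(20 + t)
O = 9 (O = -(-309 - 1*(-273))/4 = -(-309 + 273)/4 = -¼*(-36) = 9)
√(q(58) + O) = √(√(20 + 58) + 9) = √(√78 + 9) = √(9 + √78)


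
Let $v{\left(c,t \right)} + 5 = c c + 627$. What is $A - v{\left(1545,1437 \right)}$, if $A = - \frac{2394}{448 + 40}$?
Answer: $- \frac{582587065}{244} \approx -2.3877 \cdot 10^{6}$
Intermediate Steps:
$v{\left(c,t \right)} = 622 + c^{2}$ ($v{\left(c,t \right)} = -5 + \left(c c + 627\right) = -5 + \left(c^{2} + 627\right) = -5 + \left(627 + c^{2}\right) = 622 + c^{2}$)
$A = - \frac{1197}{244}$ ($A = - \frac{2394}{488} = \left(-2394\right) \frac{1}{488} = - \frac{1197}{244} \approx -4.9057$)
$A - v{\left(1545,1437 \right)} = - \frac{1197}{244} - \left(622 + 1545^{2}\right) = - \frac{1197}{244} - \left(622 + 2387025\right) = - \frac{1197}{244} - 2387647 = - \frac{582587065}{244}$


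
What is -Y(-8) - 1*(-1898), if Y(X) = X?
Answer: 1906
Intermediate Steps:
-Y(-8) - 1*(-1898) = -1*(-8) - 1*(-1898) = 8 + 1898 = 1906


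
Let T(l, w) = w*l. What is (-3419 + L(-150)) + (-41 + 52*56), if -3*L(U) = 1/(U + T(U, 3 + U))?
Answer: -36003601/65700 ≈ -548.00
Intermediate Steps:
T(l, w) = l*w
L(U) = -1/(3*(U + U*(3 + U)))
(-3419 + L(-150)) + (-41 + 52*56) = (-3419 - ⅓/(-150*(4 - 150))) + (-41 + 52*56) = (-3419 - ⅓*(-1/150)/(-146)) + (-41 + 2912) = (-3419 - ⅓*(-1/150)*(-1/146)) + 2871 = (-3419 - 1/65700) + 2871 = -224628301/65700 + 2871 = -36003601/65700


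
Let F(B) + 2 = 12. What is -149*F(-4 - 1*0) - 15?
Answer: -1505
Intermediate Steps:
F(B) = 10 (F(B) = -2 + 12 = 10)
-149*F(-4 - 1*0) - 15 = -149*10 - 15 = -1490 - 15 = -1505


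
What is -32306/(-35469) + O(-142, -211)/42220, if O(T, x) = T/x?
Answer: 143900226559/157986374490 ≈ 0.91084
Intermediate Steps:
-32306/(-35469) + O(-142, -211)/42220 = -32306/(-35469) - 142/(-211)/42220 = -32306*(-1/35469) - 142*(-1/211)*(1/42220) = 32306/35469 + (142/211)*(1/42220) = 32306/35469 + 71/4454210 = 143900226559/157986374490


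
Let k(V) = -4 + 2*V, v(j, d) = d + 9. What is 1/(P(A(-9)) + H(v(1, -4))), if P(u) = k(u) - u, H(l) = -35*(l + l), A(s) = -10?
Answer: -1/364 ≈ -0.0027473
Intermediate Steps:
v(j, d) = 9 + d
H(l) = -70*l
P(u) = -4 + u (P(u) = (-4 + 2*u) - u = -4 + u)
1/(P(A(-9)) + H(v(1, -4))) = 1/((-4 - 10) - 70*(9 - 4)) = 1/(-14 - 70*5) = 1/(-14 - 350) = 1/(-364) = -1/364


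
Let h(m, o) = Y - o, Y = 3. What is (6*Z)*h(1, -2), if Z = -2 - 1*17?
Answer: -570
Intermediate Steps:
Z = -19 (Z = -2 - 17 = -19)
h(m, o) = 3 - o
(6*Z)*h(1, -2) = (6*(-19))*(3 - 1*(-2)) = -114*(3 + 2) = -114*5 = -570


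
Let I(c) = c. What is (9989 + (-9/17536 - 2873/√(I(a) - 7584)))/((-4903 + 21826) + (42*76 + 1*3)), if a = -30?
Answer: 175167095/352789248 + 2873*I*√94/17019828 ≈ 0.49652 + 0.0016366*I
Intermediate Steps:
(9989 + (-9/17536 - 2873/√(I(a) - 7584)))/((-4903 + 21826) + (42*76 + 1*3)) = (9989 + (-9/17536 - 2873/√(-30 - 7584)))/((-4903 + 21826) + (42*76 + 1*3)) = (9989 + (-9*1/17536 - 2873*(-I*√94/846)))/(16923 + (3192 + 3)) = (9989 + (-9/17536 - 2873*(-I*√94/846)))/(16923 + 3195) = (9989 + (-9/17536 - (-2873)*I*√94/846))/20118 = (9989 + (-9/17536 + 2873*I*√94/846))*(1/20118) = (175167095/17536 + 2873*I*√94/846)*(1/20118) = 175167095/352789248 + 2873*I*√94/17019828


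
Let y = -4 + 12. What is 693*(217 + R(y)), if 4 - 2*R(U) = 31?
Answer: 282051/2 ≈ 1.4103e+5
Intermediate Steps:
y = 8
R(U) = -27/2 (R(U) = 2 - ½*31 = 2 - 31/2 = -27/2)
693*(217 + R(y)) = 693*(217 - 27/2) = 693*(407/2) = 282051/2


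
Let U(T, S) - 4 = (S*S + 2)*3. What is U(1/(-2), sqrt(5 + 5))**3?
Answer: 64000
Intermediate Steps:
U(T, S) = 10 + 3*S**2 (U(T, S) = 4 + (S*S + 2)*3 = 4 + (S**2 + 2)*3 = 4 + (2 + S**2)*3 = 4 + (6 + 3*S**2) = 10 + 3*S**2)
U(1/(-2), sqrt(5 + 5))**3 = (10 + 3*(sqrt(5 + 5))**2)**3 = (10 + 3*(sqrt(10))**2)**3 = (10 + 3*10)**3 = (10 + 30)**3 = 40**3 = 64000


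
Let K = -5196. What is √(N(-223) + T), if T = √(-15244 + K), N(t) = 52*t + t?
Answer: √(-11819 + 2*I*√5110) ≈ 0.6575 + 108.72*I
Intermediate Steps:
N(t) = 53*t
T = 2*I*√5110 (T = √(-15244 - 5196) = √(-20440) = 2*I*√5110 ≈ 142.97*I)
√(N(-223) + T) = √(53*(-223) + 2*I*√5110) = √(-11819 + 2*I*√5110)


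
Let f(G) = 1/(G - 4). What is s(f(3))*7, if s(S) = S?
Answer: -7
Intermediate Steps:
f(G) = 1/(-4 + G)
s(f(3))*7 = 7/(-4 + 3) = 7/(-1) = -1*7 = -7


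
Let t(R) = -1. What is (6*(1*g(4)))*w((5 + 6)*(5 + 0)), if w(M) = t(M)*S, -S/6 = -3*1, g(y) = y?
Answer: -432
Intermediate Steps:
S = 18 (S = -(-18) = -6*(-3) = 18)
w(M) = -18 (w(M) = -1*18 = -18)
(6*(1*g(4)))*w((5 + 6)*(5 + 0)) = (6*(1*4))*(-18) = (6*4)*(-18) = 24*(-18) = -432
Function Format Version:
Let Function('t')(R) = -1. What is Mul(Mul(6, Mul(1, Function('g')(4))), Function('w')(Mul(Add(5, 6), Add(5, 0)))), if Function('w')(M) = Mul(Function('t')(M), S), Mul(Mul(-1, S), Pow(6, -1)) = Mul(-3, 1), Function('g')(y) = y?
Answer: -432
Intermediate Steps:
S = 18 (S = Mul(-6, Mul(-3, 1)) = Mul(-6, -3) = 18)
Function('w')(M) = -18 (Function('w')(M) = Mul(-1, 18) = -18)
Mul(Mul(6, Mul(1, Function('g')(4))), Function('w')(Mul(Add(5, 6), Add(5, 0)))) = Mul(Mul(6, Mul(1, 4)), -18) = Mul(Mul(6, 4), -18) = Mul(24, -18) = -432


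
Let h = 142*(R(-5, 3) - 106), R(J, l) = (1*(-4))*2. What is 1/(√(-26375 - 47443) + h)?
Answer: -2698/43687527 - I*√8202/87375054 ≈ -6.1757e-5 - 1.0365e-6*I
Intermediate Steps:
R(J, l) = -8 (R(J, l) = -4*2 = -8)
h = -16188 (h = 142*(-8 - 106) = 142*(-114) = -16188)
1/(√(-26375 - 47443) + h) = 1/(√(-26375 - 47443) - 16188) = 1/(√(-73818) - 16188) = 1/(3*I*√8202 - 16188) = 1/(-16188 + 3*I*√8202)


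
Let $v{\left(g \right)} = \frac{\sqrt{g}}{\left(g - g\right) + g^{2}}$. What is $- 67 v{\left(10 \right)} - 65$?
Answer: $-65 - \frac{67 \sqrt{10}}{100} \approx -67.119$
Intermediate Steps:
$v{\left(g \right)} = \frac{1}{g^{\frac{3}{2}}}$ ($v{\left(g \right)} = \frac{\sqrt{g}}{0 + g^{2}} = \frac{\sqrt{g}}{g^{2}} = \frac{1}{g^{\frac{3}{2}}}$)
$- 67 v{\left(10 \right)} - 65 = - \frac{67}{10 \sqrt{10}} - 65 = - 67 \frac{\sqrt{10}}{100} - 65 = - \frac{67 \sqrt{10}}{100} - 65 = -65 - \frac{67 \sqrt{10}}{100}$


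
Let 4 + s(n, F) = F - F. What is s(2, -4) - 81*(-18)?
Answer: 1454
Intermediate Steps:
s(n, F) = -4 (s(n, F) = -4 + (F - F) = -4 + 0 = -4)
s(2, -4) - 81*(-18) = -4 - 81*(-18) = -4 + 1458 = 1454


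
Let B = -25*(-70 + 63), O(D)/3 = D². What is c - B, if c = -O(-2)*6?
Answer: -247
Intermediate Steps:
O(D) = 3*D²
B = 175 (B = -25*(-7) = 175)
c = -72 (c = -3*(-2)²*6 = -3*4*6 = -1*12*6 = -12*6 = -72)
c - B = -72 - 1*175 = -72 - 175 = -247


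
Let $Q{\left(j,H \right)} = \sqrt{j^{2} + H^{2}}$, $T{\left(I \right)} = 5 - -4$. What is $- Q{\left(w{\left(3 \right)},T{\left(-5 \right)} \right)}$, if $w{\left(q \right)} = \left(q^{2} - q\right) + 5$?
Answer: $- \sqrt{202} \approx -14.213$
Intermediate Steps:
$T{\left(I \right)} = 9$ ($T{\left(I \right)} = 5 + 4 = 9$)
$w{\left(q \right)} = 5 + q^{2} - q$
$Q{\left(j,H \right)} = \sqrt{H^{2} + j^{2}}$
$- Q{\left(w{\left(3 \right)},T{\left(-5 \right)} \right)} = - \sqrt{9^{2} + \left(5 + 3^{2} - 3\right)^{2}} = - \sqrt{81 + \left(5 + 9 - 3\right)^{2}} = - \sqrt{81 + 11^{2}} = - \sqrt{81 + 121} = - \sqrt{202}$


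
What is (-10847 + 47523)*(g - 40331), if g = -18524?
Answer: -2158565980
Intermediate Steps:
(-10847 + 47523)*(g - 40331) = (-10847 + 47523)*(-18524 - 40331) = 36676*(-58855) = -2158565980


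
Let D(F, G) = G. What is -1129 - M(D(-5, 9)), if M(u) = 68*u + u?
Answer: -1750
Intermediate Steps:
M(u) = 69*u
-1129 - M(D(-5, 9)) = -1129 - 69*9 = -1129 - 1*621 = -1129 - 621 = -1750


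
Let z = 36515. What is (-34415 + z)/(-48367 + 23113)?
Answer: -350/4209 ≈ -0.083155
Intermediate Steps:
(-34415 + z)/(-48367 + 23113) = (-34415 + 36515)/(-48367 + 23113) = 2100/(-25254) = 2100*(-1/25254) = -350/4209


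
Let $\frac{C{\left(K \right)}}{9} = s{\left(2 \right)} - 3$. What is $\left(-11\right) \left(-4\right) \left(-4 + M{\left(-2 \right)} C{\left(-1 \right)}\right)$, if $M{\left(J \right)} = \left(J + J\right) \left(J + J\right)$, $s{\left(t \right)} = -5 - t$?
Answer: $-63536$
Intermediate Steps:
$M{\left(J \right)} = 4 J^{2}$ ($M{\left(J \right)} = 2 J 2 J = 4 J^{2}$)
$C{\left(K \right)} = -90$ ($C{\left(K \right)} = 9 \left(\left(-5 - 2\right) - 3\right) = 9 \left(-7 - 3\right) = 9 \left(-10\right) = -90$)
$\left(-11\right) \left(-4\right) \left(-4 + M{\left(-2 \right)} C{\left(-1 \right)}\right) = \left(-11\right) \left(-4\right) \left(-4 + 4 \left(-2\right)^{2} \left(-90\right)\right) = 44 \left(-4 + 4 \cdot 4 \left(-90\right)\right) = 44 \left(-4 + 16 \left(-90\right)\right) = 44 \left(-4 - 1440\right) = 44 \left(-1444\right) = -63536$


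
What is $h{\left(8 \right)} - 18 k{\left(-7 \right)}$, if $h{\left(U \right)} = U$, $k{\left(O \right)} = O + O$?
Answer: $260$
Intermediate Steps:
$k{\left(O \right)} = 2 O$
$h{\left(8 \right)} - 18 k{\left(-7 \right)} = 8 - 18 \cdot 2 \left(-7\right) = 8 - -252 = 8 + 252 = 260$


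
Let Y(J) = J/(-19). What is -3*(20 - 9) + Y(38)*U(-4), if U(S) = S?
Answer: -25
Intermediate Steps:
Y(J) = -J/19 (Y(J) = J*(-1/19) = -J/19)
-3*(20 - 9) + Y(38)*U(-4) = -3*(20 - 9) - 1/19*38*(-4) = -3*11 - 2*(-4) = -33 + 8 = -25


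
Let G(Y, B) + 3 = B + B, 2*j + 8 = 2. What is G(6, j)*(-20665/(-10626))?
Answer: -61995/3542 ≈ -17.503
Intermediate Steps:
j = -3 (j = -4 + (½)*2 = -4 + 1 = -3)
G(Y, B) = -3 + 2*B (G(Y, B) = -3 + (B + B) = -3 + 2*B)
G(6, j)*(-20665/(-10626)) = (-3 + 2*(-3))*(-20665/(-10626)) = (-3 - 6)*(-20665*(-1/10626)) = -9*20665/10626 = -61995/3542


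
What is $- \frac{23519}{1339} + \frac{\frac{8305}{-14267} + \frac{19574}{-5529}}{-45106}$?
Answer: $- \frac{7607421400871635}{433113238567542} \approx -17.565$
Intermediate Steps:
$- \frac{23519}{1339} + \frac{\frac{8305}{-14267} + \frac{19574}{-5529}}{-45106} = \left(-23519\right) \frac{1}{1339} + \left(8305 \left(- \frac{1}{14267}\right) + 19574 \left(- \frac{1}{5529}\right)\right) \left(- \frac{1}{45106}\right) = - \frac{23519}{1339} + \left(- \frac{755}{1297} - \frac{19574}{5529}\right) \left(- \frac{1}{45106}\right) = - \frac{23519}{1339} - - \frac{29561873}{323460222978} = - \frac{23519}{1339} + \frac{29561873}{323460222978} = - \frac{7607421400871635}{433113238567542}$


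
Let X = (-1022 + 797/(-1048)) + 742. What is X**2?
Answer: 86575412169/1098304 ≈ 78827.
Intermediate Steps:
X = -294237/1048 (X = (-1022 + 797*(-1/1048)) + 742 = (-1022 - 797/1048) + 742 = -1071853/1048 + 742 = -294237/1048 ≈ -280.76)
X**2 = (-294237/1048)**2 = 86575412169/1098304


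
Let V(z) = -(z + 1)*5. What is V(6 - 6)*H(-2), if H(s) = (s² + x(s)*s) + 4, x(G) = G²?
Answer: 0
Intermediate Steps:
V(z) = -5 - 5*z (V(z) = -(1 + z)*5 = (-1 - z)*5 = -5 - 5*z)
H(s) = 4 + s² + s³ (H(s) = (s² + s²*s) + 4 = (s² + s³) + 4 = 4 + s² + s³)
V(6 - 6)*H(-2) = (-5 - 5*(6 - 6))*(4 + (-2)² + (-2)³) = (-5 - 5*0)*(4 + 4 - 8) = (-5 + 0)*0 = -5*0 = 0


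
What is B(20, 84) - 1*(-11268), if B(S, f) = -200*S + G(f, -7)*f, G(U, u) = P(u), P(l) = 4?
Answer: 7604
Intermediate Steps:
G(U, u) = 4
B(S, f) = -200*S + 4*f
B(20, 84) - 1*(-11268) = (-200*20 + 4*84) - 1*(-11268) = (-4000 + 336) + 11268 = -3664 + 11268 = 7604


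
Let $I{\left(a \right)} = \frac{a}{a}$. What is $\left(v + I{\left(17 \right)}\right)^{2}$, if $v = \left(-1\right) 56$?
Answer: $3025$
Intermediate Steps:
$I{\left(a \right)} = 1$
$v = -56$
$\left(v + I{\left(17 \right)}\right)^{2} = \left(-56 + 1\right)^{2} = \left(-55\right)^{2} = 3025$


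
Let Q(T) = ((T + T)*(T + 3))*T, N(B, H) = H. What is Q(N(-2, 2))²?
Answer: 1600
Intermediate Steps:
Q(T) = 2*T²*(3 + T) (Q(T) = ((2*T)*(3 + T))*T = (2*T*(3 + T))*T = 2*T²*(3 + T))
Q(N(-2, 2))² = (2*2²*(3 + 2))² = (2*4*5)² = 40² = 1600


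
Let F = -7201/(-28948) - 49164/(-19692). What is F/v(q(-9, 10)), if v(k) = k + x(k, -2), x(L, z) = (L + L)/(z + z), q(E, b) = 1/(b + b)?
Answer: 1304167970/11875917 ≈ 109.82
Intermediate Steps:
q(E, b) = 1/(2*b)
x(L, z) = L/z (x(L, z) = (2*L)/((2*z)) = (2*L)*(1/(2*z)) = L/z)
v(k) = k/2 (v(k) = k + k/(-2) = k + k*(-1/2) = k - k/2 = k/2)
F = 130416797/47503668 (F = -7201*(-1/28948) - 49164*(-1/19692) = 7201/28948 + 4097/1641 = 130416797/47503668 ≈ 2.7454)
F/v(q(-9, 10)) = 130416797/(47503668*((((1/2)/10)/2))) = 130416797/(47503668*((((1/2)*(1/10))/2))) = 130416797/(47503668*(((1/2)*(1/20)))) = 130416797/(47503668*(1/40)) = (130416797/47503668)*40 = 1304167970/11875917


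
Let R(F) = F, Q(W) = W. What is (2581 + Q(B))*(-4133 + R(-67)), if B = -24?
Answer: -10739400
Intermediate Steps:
(2581 + Q(B))*(-4133 + R(-67)) = (2581 - 24)*(-4133 - 67) = 2557*(-4200) = -10739400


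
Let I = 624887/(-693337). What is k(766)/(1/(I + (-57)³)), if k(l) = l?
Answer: -98355766488848/693337 ≈ -1.4186e+8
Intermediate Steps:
I = -624887/693337 (I = 624887*(-1/693337) = -624887/693337 ≈ -0.90127)
k(766)/(1/(I + (-57)³)) = 766/(1/(-624887/693337 + (-57)³)) = 766/(1/(-624887/693337 - 185193)) = 766/(1/(-128401783928/693337)) = 766/(-693337/128401783928) = 766*(-128401783928/693337) = -98355766488848/693337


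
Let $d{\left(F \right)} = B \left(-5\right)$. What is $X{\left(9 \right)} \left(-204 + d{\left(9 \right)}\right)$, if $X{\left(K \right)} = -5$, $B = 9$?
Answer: $1245$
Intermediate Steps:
$d{\left(F \right)} = -45$ ($d{\left(F \right)} = 9 \left(-5\right) = -45$)
$X{\left(9 \right)} \left(-204 + d{\left(9 \right)}\right) = - 5 \left(-204 - 45\right) = \left(-5\right) \left(-249\right) = 1245$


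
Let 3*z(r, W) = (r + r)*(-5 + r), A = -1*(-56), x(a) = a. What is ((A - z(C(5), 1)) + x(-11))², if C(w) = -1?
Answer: 1681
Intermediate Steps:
A = 56
z(r, W) = 2*r*(-5 + r)/3 (z(r, W) = ((r + r)*(-5 + r))/3 = ((2*r)*(-5 + r))/3 = (2*r*(-5 + r))/3 = 2*r*(-5 + r)/3)
((A - z(C(5), 1)) + x(-11))² = ((56 - 2*(-1)*(-5 - 1)/3) - 11)² = ((56 - 2*(-1)*(-6)/3) - 11)² = ((56 - 1*4) - 11)² = ((56 - 4) - 11)² = (52 - 11)² = 41² = 1681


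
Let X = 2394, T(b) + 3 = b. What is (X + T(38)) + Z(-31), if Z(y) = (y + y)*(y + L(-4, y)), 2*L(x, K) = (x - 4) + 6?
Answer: 4413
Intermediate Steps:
T(b) = -3 + b
L(x, K) = 1 + x/2 (L(x, K) = ((x - 4) + 6)/2 = ((-4 + x) + 6)/2 = (2 + x)/2 = 1 + x/2)
Z(y) = 2*y*(-1 + y) (Z(y) = (y + y)*(y + (1 + (½)*(-4))) = (2*y)*(y + (1 - 2)) = (2*y)*(y - 1) = (2*y)*(-1 + y) = 2*y*(-1 + y))
(X + T(38)) + Z(-31) = (2394 + (-3 + 38)) + 2*(-31)*(-1 - 31) = (2394 + 35) + 2*(-31)*(-32) = 2429 + 1984 = 4413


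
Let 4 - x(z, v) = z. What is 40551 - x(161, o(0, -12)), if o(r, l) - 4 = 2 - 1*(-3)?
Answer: 40708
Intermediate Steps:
o(r, l) = 9 (o(r, l) = 4 + (2 - 1*(-3)) = 4 + (2 + 3) = 4 + 5 = 9)
x(z, v) = 4 - z
40551 - x(161, o(0, -12)) = 40551 - (4 - 1*161) = 40551 - (4 - 161) = 40551 - 1*(-157) = 40551 + 157 = 40708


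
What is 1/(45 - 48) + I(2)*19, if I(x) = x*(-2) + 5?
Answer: 56/3 ≈ 18.667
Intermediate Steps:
I(x) = 5 - 2*x (I(x) = -2*x + 5 = 5 - 2*x)
1/(45 - 48) + I(2)*19 = 1/(45 - 48) + (5 - 2*2)*19 = 1/(-3) + (5 - 4)*19 = -1/3 + 1*19 = -1/3 + 19 = 56/3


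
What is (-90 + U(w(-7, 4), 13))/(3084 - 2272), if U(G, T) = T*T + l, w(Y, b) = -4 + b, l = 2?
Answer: 81/812 ≈ 0.099754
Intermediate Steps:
U(G, T) = 2 + T² (U(G, T) = T*T + 2 = T² + 2 = 2 + T²)
(-90 + U(w(-7, 4), 13))/(3084 - 2272) = (-90 + (2 + 13²))/(3084 - 2272) = (-90 + (2 + 169))/812 = (-90 + 171)*(1/812) = 81*(1/812) = 81/812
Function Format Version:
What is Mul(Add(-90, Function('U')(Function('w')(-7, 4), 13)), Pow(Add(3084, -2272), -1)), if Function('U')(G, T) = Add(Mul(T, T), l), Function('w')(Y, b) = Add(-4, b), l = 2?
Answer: Rational(81, 812) ≈ 0.099754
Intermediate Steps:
Function('U')(G, T) = Add(2, Pow(T, 2)) (Function('U')(G, T) = Add(Mul(T, T), 2) = Add(Pow(T, 2), 2) = Add(2, Pow(T, 2)))
Mul(Add(-90, Function('U')(Function('w')(-7, 4), 13)), Pow(Add(3084, -2272), -1)) = Mul(Add(-90, Add(2, Pow(13, 2))), Pow(Add(3084, -2272), -1)) = Mul(Add(-90, Add(2, 169)), Pow(812, -1)) = Mul(Add(-90, 171), Rational(1, 812)) = Mul(81, Rational(1, 812)) = Rational(81, 812)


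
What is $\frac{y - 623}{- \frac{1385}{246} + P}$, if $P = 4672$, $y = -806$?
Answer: $- \frac{351534}{1147927} \approx -0.30623$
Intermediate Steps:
$\frac{y - 623}{- \frac{1385}{246} + P} = \frac{-806 - 623}{- \frac{1385}{246} + 4672} = - \frac{1429}{\left(-1385\right) \frac{1}{246} + 4672} = - \frac{1429}{- \frac{1385}{246} + 4672} = - \frac{1429}{\frac{1147927}{246}} = \left(-1429\right) \frac{246}{1147927} = - \frac{351534}{1147927}$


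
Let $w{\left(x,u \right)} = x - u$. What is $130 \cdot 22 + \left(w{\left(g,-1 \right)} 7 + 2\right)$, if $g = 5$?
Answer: $2904$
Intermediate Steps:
$130 \cdot 22 + \left(w{\left(g,-1 \right)} 7 + 2\right) = 130 \cdot 22 + \left(\left(5 - -1\right) 7 + 2\right) = 2860 + \left(\left(5 + 1\right) 7 + 2\right) = 2860 + \left(6 \cdot 7 + 2\right) = 2860 + \left(42 + 2\right) = 2860 + 44 = 2904$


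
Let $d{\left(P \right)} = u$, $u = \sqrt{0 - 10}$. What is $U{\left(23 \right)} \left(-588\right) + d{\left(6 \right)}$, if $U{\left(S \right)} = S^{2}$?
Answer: $-311052 + i \sqrt{10} \approx -3.1105 \cdot 10^{5} + 3.1623 i$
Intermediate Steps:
$u = i \sqrt{10}$ ($u = \sqrt{-10} = i \sqrt{10} \approx 3.1623 i$)
$d{\left(P \right)} = i \sqrt{10}$
$U{\left(23 \right)} \left(-588\right) + d{\left(6 \right)} = 23^{2} \left(-588\right) + i \sqrt{10} = 529 \left(-588\right) + i \sqrt{10} = -311052 + i \sqrt{10}$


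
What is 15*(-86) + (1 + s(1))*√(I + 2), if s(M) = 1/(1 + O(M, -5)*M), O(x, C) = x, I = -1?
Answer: -2577/2 ≈ -1288.5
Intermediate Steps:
s(M) = 1/(1 + M²) (s(M) = 1/(1 + M*M) = 1/(1 + M²))
15*(-86) + (1 + s(1))*√(I + 2) = 15*(-86) + (1 + 1/(1 + 1²))*√(-1 + 2) = -1290 + (1 + 1/(1 + 1))*√1 = -1290 + (1 + 1/2)*1 = -1290 + (1 + ½)*1 = -1290 + (3/2)*1 = -1290 + 3/2 = -2577/2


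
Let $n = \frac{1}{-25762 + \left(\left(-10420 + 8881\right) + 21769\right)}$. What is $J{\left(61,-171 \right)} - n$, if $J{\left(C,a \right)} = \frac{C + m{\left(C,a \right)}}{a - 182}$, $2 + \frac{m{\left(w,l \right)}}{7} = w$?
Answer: $- \frac{2621815}{1952796} \approx -1.3426$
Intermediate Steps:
$m{\left(w,l \right)} = -14 + 7 w$
$J{\left(C,a \right)} = \frac{-14 + 8 C}{-182 + a}$ ($J{\left(C,a \right)} = \frac{C + \left(-14 + 7 C\right)}{a - 182} = \frac{-14 + 8 C}{-182 + a}$)
$n = - \frac{1}{5532}$ ($n = \frac{1}{-25762 + \left(-1539 + 21769\right)} = \frac{1}{-25762 + 20230} = \frac{1}{-5532} = - \frac{1}{5532} \approx -0.00018077$)
$J{\left(61,-171 \right)} - n = \frac{2 \left(-7 + 4 \cdot 61\right)}{-182 - 171} - - \frac{1}{5532} = \frac{2 \left(-7 + 244\right)}{-353} + \frac{1}{5532} = 2 \left(- \frac{1}{353}\right) 237 + \frac{1}{5532} = - \frac{474}{353} + \frac{1}{5532} = - \frac{2621815}{1952796}$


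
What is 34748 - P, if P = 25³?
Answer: 19123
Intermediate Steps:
P = 15625
34748 - P = 34748 - 1*15625 = 34748 - 15625 = 19123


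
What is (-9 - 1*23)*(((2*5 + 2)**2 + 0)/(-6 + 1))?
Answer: 4608/5 ≈ 921.60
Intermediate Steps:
(-9 - 1*23)*(((2*5 + 2)**2 + 0)/(-6 + 1)) = (-9 - 23)*(((10 + 2)**2 + 0)/(-5)) = -32*(12**2 + 0)*(-1)/5 = -32*(144 + 0)*(-1)/5 = -4608*(-1)/5 = -32*(-144/5) = 4608/5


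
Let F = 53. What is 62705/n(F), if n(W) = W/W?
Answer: 62705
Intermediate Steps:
n(W) = 1
62705/n(F) = 62705/1 = 62705*1 = 62705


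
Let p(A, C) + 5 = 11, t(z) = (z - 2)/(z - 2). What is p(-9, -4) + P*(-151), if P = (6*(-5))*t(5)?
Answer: 4536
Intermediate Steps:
t(z) = 1 (t(z) = (-2 + z)/(-2 + z) = 1)
p(A, C) = 6 (p(A, C) = -5 + 11 = 6)
P = -30 (P = (6*(-5))*1 = -30*1 = -30)
p(-9, -4) + P*(-151) = 6 - 30*(-151) = 6 + 4530 = 4536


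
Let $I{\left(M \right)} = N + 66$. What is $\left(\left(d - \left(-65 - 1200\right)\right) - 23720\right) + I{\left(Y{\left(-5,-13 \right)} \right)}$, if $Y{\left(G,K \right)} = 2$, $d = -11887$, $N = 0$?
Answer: $-34276$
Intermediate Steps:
$I{\left(M \right)} = 66$ ($I{\left(M \right)} = 0 + 66 = 66$)
$\left(\left(d - \left(-65 - 1200\right)\right) - 23720\right) + I{\left(Y{\left(-5,-13 \right)} \right)} = \left(\left(-11887 - \left(-65 - 1200\right)\right) - 23720\right) + 66 = \left(\left(-11887 - -1265\right) - 23720\right) + 66 = \left(\left(-11887 + 1265\right) - 23720\right) + 66 = \left(-10622 - 23720\right) + 66 = -34342 + 66 = -34276$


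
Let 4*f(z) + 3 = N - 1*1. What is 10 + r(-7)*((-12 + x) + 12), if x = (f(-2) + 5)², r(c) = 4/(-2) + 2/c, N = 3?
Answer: -291/7 ≈ -41.571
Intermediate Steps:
f(z) = -¼ (f(z) = -¾ + (3 - 1*1)/4 = -¾ + (3 - 1)/4 = -¾ + (¼)*2 = -¾ + ½ = -¼)
r(c) = -2 + 2/c (r(c) = 4*(-½) + 2/c = -2 + 2/c)
x = 361/16 (x = (-¼ + 5)² = (19/4)² = 361/16 ≈ 22.563)
10 + r(-7)*((-12 + x) + 12) = 10 + (-2 + 2/(-7))*((-12 + 361/16) + 12) = 10 + (-2 + 2*(-⅐))*(169/16 + 12) = 10 + (-2 - 2/7)*(361/16) = 10 - 16/7*361/16 = 10 - 361/7 = -291/7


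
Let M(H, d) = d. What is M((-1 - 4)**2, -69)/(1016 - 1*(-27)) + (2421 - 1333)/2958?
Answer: 27373/90741 ≈ 0.30166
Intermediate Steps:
M((-1 - 4)**2, -69)/(1016 - 1*(-27)) + (2421 - 1333)/2958 = -69/(1016 - 1*(-27)) + (2421 - 1333)/2958 = -69/(1016 + 27) + 1088*(1/2958) = -69/1043 + 32/87 = 27373/90741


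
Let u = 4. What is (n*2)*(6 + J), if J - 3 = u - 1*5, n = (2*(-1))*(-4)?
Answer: 128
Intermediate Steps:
n = 8 (n = -2*(-4) = 8)
J = 2 (J = 3 + (4 - 1*5) = 3 + (4 - 5) = 3 - 1 = 2)
(n*2)*(6 + J) = (8*2)*(6 + 2) = 16*8 = 128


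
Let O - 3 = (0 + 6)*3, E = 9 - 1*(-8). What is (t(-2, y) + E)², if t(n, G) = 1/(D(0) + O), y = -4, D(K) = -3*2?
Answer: 65536/225 ≈ 291.27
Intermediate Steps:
D(K) = -6
E = 17 (E = 9 + 8 = 17)
O = 21 (O = 3 + (0 + 6)*3 = 3 + 6*3 = 3 + 18 = 21)
t(n, G) = 1/15 (t(n, G) = 1/(-6 + 21) = 1/15)
(t(-2, y) + E)² = (1/15 + 17)² = (256/15)² = 65536/225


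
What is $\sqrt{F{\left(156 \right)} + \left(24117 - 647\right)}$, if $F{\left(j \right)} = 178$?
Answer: $4 \sqrt{1478} \approx 153.78$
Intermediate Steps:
$\sqrt{F{\left(156 \right)} + \left(24117 - 647\right)} = \sqrt{178 + \left(24117 - 647\right)} = \sqrt{178 + 23470} = \sqrt{23648} = 4 \sqrt{1478}$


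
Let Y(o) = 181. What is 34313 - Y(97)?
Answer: 34132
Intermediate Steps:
34313 - Y(97) = 34313 - 1*181 = 34313 - 181 = 34132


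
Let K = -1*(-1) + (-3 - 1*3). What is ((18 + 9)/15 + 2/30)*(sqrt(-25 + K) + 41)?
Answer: 1148/15 + 28*I*sqrt(30)/15 ≈ 76.533 + 10.224*I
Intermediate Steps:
K = -5 (K = 1 + (-3 - 3) = 1 - 6 = -5)
((18 + 9)/15 + 2/30)*(sqrt(-25 + K) + 41) = ((18 + 9)/15 + 2/30)*(sqrt(-25 - 5) + 41) = (27*(1/15) + 2*(1/30))*(sqrt(-30) + 41) = (9/5 + 1/15)*(I*sqrt(30) + 41) = 28*(41 + I*sqrt(30))/15 = 1148/15 + 28*I*sqrt(30)/15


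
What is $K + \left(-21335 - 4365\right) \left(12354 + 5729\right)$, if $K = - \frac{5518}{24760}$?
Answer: $- \frac{5753395780759}{12380} \approx -4.6473 \cdot 10^{8}$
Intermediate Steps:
$K = - \frac{2759}{12380}$ ($K = \left(-5518\right) \frac{1}{24760} = - \frac{2759}{12380} \approx -0.22286$)
$K + \left(-21335 - 4365\right) \left(12354 + 5729\right) = - \frac{2759}{12380} + \left(-21335 - 4365\right) \left(12354 + 5729\right) = - \frac{2759}{12380} - 464733100 = - \frac{5753395780759}{12380}$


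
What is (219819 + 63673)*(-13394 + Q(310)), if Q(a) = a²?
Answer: 23446489352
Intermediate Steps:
(219819 + 63673)*(-13394 + Q(310)) = (219819 + 63673)*(-13394 + 310²) = 283492*(-13394 + 96100) = 283492*82706 = 23446489352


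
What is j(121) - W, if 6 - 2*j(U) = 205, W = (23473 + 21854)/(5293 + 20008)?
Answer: -5125553/50602 ≈ -101.29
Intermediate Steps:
W = 45327/25301 ≈ 1.7915
j(U) = -199/2 (j(U) = 3 - 1/2*205 = 3 - 205/2 = -199/2)
j(121) - W = -199/2 - 1*45327/25301 = -199/2 - 45327/25301 = -5125553/50602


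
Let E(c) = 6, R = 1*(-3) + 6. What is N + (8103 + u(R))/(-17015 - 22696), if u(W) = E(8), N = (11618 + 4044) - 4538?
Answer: 147245685/13237 ≈ 11124.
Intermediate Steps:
R = 3 (R = -3 + 6 = 3)
N = 11124 (N = 15662 - 4538 = 11124)
u(W) = 6
N + (8103 + u(R))/(-17015 - 22696) = 11124 + (8103 + 6)/(-17015 - 22696) = 11124 + 8109/(-39711) = 11124 + 8109*(-1/39711) = 11124 - 2703/13237 = 147245685/13237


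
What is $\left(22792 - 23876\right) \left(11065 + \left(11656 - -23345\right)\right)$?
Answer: $-49935544$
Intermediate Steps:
$\left(22792 - 23876\right) \left(11065 + \left(11656 - -23345\right)\right) = - 1084 \left(11065 + \left(11656 + 23345\right)\right) = - 1084 \left(11065 + 35001\right) = \left(-1084\right) 46066 = -49935544$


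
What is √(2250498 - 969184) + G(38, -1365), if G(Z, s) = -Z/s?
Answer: 38/1365 + √1281314 ≈ 1132.0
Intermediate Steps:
G(Z, s) = -Z/s
√(2250498 - 969184) + G(38, -1365) = √(2250498 - 969184) - 1*38/(-1365) = √1281314 - 1*38*(-1/1365) = √1281314 + 38/1365 = 38/1365 + √1281314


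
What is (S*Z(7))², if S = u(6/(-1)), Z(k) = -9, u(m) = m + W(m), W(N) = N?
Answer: 11664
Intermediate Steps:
u(m) = 2*m (u(m) = m + m = 2*m)
S = -12 (S = 2*(6/(-1)) = 2*(6*(-1)) = 2*(-6) = -12)
(S*Z(7))² = (-12*(-9))² = 108² = 11664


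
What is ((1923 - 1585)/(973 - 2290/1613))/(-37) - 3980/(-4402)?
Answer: 114189945176/127624727483 ≈ 0.89473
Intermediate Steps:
((1923 - 1585)/(973 - 2290/1613))/(-37) - 3980/(-4402) = (338/(973 - 2290*1/1613))*(-1/37) - 3980*(-1/4402) = (338/(973 - 2290/1613))*(-1/37) + 1990/2201 = (338/(1567159/1613))*(-1/37) + 1990/2201 = (338*(1613/1567159))*(-1/37) + 1990/2201 = (545194/1567159)*(-1/37) + 1990/2201 = -545194/57984883 + 1990/2201 = 114189945176/127624727483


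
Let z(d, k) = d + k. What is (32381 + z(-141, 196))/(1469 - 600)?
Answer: 32436/869 ≈ 37.326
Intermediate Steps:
(32381 + z(-141, 196))/(1469 - 600) = (32381 + (-141 + 196))/(1469 - 600) = (32381 + 55)/869 = 32436*(1/869) = 32436/869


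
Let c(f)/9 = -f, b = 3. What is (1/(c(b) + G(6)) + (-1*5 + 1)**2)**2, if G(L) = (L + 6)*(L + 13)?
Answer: 10349089/40401 ≈ 256.16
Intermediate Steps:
c(f) = -9*f (c(f) = 9*(-f) = -9*f)
G(L) = (6 + L)*(13 + L)
(1/(c(b) + G(6)) + (-1*5 + 1)**2)**2 = (1/(-9*3 + (78 + 6**2 + 19*6)) + (-1*5 + 1)**2)**2 = (1/(-27 + (78 + 36 + 114)) + (-5 + 1)**2)**2 = (1/(-27 + 228) + (-4)**2)**2 = (1/201 + 16)**2 = (3217/201)**2 = 10349089/40401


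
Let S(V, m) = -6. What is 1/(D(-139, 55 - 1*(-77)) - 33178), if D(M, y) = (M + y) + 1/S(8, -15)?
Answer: -6/199111 ≈ -3.0134e-5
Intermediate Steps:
D(M, y) = -1/6 + M + y (D(M, y) = (M + y) + 1/(-6) = (M + y) - 1/6 = -1/6 + M + y)
1/(D(-139, 55 - 1*(-77)) - 33178) = 1/((-1/6 - 139 + (55 - 1*(-77))) - 33178) = 1/((-1/6 - 139 + (55 + 77)) - 33178) = 1/((-1/6 - 139 + 132) - 33178) = 1/(-43/6 - 33178) = 1/(-199111/6) = -6/199111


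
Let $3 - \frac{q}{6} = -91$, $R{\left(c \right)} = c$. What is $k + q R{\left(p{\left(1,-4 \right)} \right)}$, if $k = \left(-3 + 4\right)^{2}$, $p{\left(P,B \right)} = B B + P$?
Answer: $9589$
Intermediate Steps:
$p{\left(P,B \right)} = P + B^{2}$ ($p{\left(P,B \right)} = B^{2} + P = P + B^{2}$)
$k = 1$ ($k = 1^{2} = 1$)
$q = 564$ ($q = 18 - -546 = 18 + 546 = 564$)
$k + q R{\left(p{\left(1,-4 \right)} \right)} = 1 + 564 \left(1 + \left(-4\right)^{2}\right) = 1 + 564 \left(1 + 16\right) = 1 + 564 \cdot 17 = 1 + 9588 = 9589$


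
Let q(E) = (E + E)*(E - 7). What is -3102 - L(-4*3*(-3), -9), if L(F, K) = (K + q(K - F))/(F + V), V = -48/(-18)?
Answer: -373845/116 ≈ -3222.8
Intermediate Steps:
q(E) = 2*E*(-7 + E) (q(E) = (2*E)*(-7 + E) = 2*E*(-7 + E))
V = 8/3 (V = -48*(-1/18) = 8/3 ≈ 2.6667)
L(F, K) = (K + 2*(K - F)*(-7 + K - F))/(8/3 + F) (L(F, K) = (K + 2*(K - F)*(-7 + (K - F)))/(F + 8/3) = (K + 2*(K - F)*(-7 + K - F))/(8/3 + F))
-3102 - L(-4*3*(-3), -9) = -3102 - 3*(-9 + 2*(-4*3*(-3) - 1*(-9))*(7 - 4*3*(-3) - 1*(-9)))/(8 + 3*(-4*3*(-3))) = -3102 - 3*(-9 + 2*(-12*(-3) + 9)*(7 - 12*(-3) + 9))/(8 + 3*(-12*(-3))) = -3102 - 3*(-9 + 2*(36 + 9)*(7 + 36 + 9))/(8 + 3*36) = -3102 - 3*(-9 + 2*45*52)/(8 + 108) = -3102 - 3*(-9 + 4680)/116 = -3102 - 3*4671/116 = -3102 - 1*14013/116 = -3102 - 14013/116 = -373845/116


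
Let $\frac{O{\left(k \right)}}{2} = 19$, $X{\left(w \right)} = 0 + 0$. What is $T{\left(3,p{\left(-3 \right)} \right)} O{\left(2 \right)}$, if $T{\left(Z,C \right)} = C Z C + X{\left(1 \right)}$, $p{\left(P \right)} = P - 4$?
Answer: $5586$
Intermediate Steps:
$X{\left(w \right)} = 0$
$O{\left(k \right)} = 38$ ($O{\left(k \right)} = 2 \cdot 19 = 38$)
$p{\left(P \right)} = -4 + P$
$T{\left(Z,C \right)} = Z C^{2}$ ($T{\left(Z,C \right)} = C Z C + 0 = Z C^{2} + 0 = Z C^{2}$)
$T{\left(3,p{\left(-3 \right)} \right)} O{\left(2 \right)} = 3 \left(-4 - 3\right)^{2} \cdot 38 = 3 \left(-7\right)^{2} \cdot 38 = 3 \cdot 49 \cdot 38 = 147 \cdot 38 = 5586$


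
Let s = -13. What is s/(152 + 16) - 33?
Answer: -5557/168 ≈ -33.077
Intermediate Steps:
s/(152 + 16) - 33 = -13/(152 + 16) - 33 = -13/168 - 33 = -5557/168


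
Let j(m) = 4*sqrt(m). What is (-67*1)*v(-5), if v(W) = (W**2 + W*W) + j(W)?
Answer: -3350 - 268*I*sqrt(5) ≈ -3350.0 - 599.27*I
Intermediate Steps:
v(W) = 2*W**2 + 4*sqrt(W) (v(W) = (W**2 + W*W) + 4*sqrt(W) = (W**2 + W**2) + 4*sqrt(W) = 2*W**2 + 4*sqrt(W))
(-67*1)*v(-5) = (-67*1)*(2*(-5)**2 + 4*sqrt(-5)) = -67*(2*25 + 4*(I*sqrt(5))) = -67*(50 + 4*I*sqrt(5)) = -3350 - 268*I*sqrt(5)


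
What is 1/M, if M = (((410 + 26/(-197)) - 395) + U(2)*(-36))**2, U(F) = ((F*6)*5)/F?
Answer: 38809/44029048561 ≈ 8.8144e-7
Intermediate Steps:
U(F) = 30 (U(F) = ((6*F)*5)/F = (30*F)/F = 30)
M = 44029048561/38809 (M = (((410 + 26/(-197)) - 395) + 30*(-36))**2 = (((410 + 26*(-1/197)) - 395) - 1080)**2 = (((410 - 26/197) - 395) - 1080)**2 = ((80744/197 - 395) - 1080)**2 = (2929/197 - 1080)**2 = (-209831/197)**2 = 44029048561/38809 ≈ 1.1345e+6)
1/M = 1/(44029048561/38809) = 38809/44029048561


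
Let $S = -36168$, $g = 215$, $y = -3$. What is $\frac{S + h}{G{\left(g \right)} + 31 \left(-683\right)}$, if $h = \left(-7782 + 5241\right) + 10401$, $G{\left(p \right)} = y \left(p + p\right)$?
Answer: $\frac{4044}{3209} \approx 1.2602$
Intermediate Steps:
$G{\left(p \right)} = - 6 p$ ($G{\left(p \right)} = - 3 \left(p + p\right) = - 3 \cdot 2 p = - 6 p$)
$h = 7860$ ($h = -2541 + 10401 = 7860$)
$\frac{S + h}{G{\left(g \right)} + 31 \left(-683\right)} = \frac{-36168 + 7860}{\left(-6\right) 215 + 31 \left(-683\right)} = - \frac{28308}{-1290 - 21173} = - \frac{28308}{-22463} = \left(-28308\right) \left(- \frac{1}{22463}\right) = \frac{4044}{3209}$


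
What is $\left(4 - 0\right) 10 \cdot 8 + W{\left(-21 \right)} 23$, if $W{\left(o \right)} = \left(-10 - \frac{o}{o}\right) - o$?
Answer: $550$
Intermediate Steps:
$W{\left(o \right)} = -11 - o$ ($W{\left(o \right)} = \left(-10 - 1\right) - o = -11 - o$)
$\left(4 - 0\right) 10 \cdot 8 + W{\left(-21 \right)} 23 = \left(4 - 0\right) 10 \cdot 8 + \left(-11 - -21\right) 23 = \left(4 + 0\right) 10 \cdot 8 + \left(-11 + 21\right) 23 = 4 \cdot 10 \cdot 8 + 10 \cdot 23 = 40 \cdot 8 + 230 = 320 + 230 = 550$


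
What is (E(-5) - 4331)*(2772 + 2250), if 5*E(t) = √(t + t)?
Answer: -21750282 + 5022*I*√10/5 ≈ -2.175e+7 + 3176.2*I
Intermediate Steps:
E(t) = √2*√t/5 (E(t) = √(t + t)/5 = √(2*t)/5 = (√2*√t)/5 = √2*√t/5)
(E(-5) - 4331)*(2772 + 2250) = (√2*√(-5)/5 - 4331)*(2772 + 2250) = (√2*(I*√5)/5 - 4331)*5022 = (I*√10/5 - 4331)*5022 = (-4331 + I*√10/5)*5022 = -21750282 + 5022*I*√10/5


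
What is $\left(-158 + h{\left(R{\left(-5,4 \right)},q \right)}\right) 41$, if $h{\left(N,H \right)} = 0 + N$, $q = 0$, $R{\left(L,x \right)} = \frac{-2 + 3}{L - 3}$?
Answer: $- \frac{51865}{8} \approx -6483.1$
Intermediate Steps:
$R{\left(L,x \right)} = \frac{1}{-3 + L}$ ($R{\left(L,x \right)} = 1 \frac{1}{-3 + L} = \frac{1}{-3 + L}$)
$h{\left(N,H \right)} = N$
$\left(-158 + h{\left(R{\left(-5,4 \right)},q \right)}\right) 41 = \left(-158 + \frac{1}{-3 - 5}\right) 41 = \left(-158 + \frac{1}{-8}\right) 41 = \left(-158 - \frac{1}{8}\right) 41 = \left(- \frac{1265}{8}\right) 41 = - \frac{51865}{8}$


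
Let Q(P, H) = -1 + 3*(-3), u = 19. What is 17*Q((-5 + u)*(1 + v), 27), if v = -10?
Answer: -170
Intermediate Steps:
Q(P, H) = -10 (Q(P, H) = -1 - 9 = -10)
17*Q((-5 + u)*(1 + v), 27) = 17*(-10) = -170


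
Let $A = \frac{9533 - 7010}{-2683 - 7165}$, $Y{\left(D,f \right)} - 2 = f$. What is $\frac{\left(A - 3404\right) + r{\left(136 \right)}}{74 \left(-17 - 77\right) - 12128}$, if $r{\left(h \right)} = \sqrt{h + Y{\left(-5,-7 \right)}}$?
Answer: $\frac{2578855}{14456864} - \frac{\sqrt{131}}{19084} \approx 0.17778$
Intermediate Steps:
$Y{\left(D,f \right)} = 2 + f$
$A = - \frac{2523}{9848}$ ($A = \frac{2523}{-9848} = 2523 \left(- \frac{1}{9848}\right) = - \frac{2523}{9848} \approx -0.25619$)
$r{\left(h \right)} = \sqrt{-5 + h}$ ($r{\left(h \right)} = \sqrt{h + \left(2 - 7\right)} = \sqrt{h - 5} = \sqrt{-5 + h}$)
$\frac{\left(A - 3404\right) + r{\left(136 \right)}}{74 \left(-17 - 77\right) - 12128} = \frac{\left(- \frac{2523}{9848} - 3404\right) + \sqrt{-5 + 136}}{74 \left(-17 - 77\right) - 12128} = \frac{\left(- \frac{2523}{9848} - 3404\right) + \sqrt{131}}{74 \left(-94\right) - 12128} = \frac{- \frac{33525115}{9848} + \sqrt{131}}{-6956 - 12128} = \frac{- \frac{33525115}{9848} + \sqrt{131}}{-19084} = \left(- \frac{33525115}{9848} + \sqrt{131}\right) \left(- \frac{1}{19084}\right) = \frac{2578855}{14456864} - \frac{\sqrt{131}}{19084}$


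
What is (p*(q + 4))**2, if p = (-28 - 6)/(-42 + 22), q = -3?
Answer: 289/100 ≈ 2.8900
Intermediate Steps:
p = 17/10 (p = -34/(-20) = -34*(-1/20) = 17/10 ≈ 1.7000)
(p*(q + 4))**2 = (17*(-3 + 4)/10)**2 = ((17/10)*1)**2 = (17/10)**2 = 289/100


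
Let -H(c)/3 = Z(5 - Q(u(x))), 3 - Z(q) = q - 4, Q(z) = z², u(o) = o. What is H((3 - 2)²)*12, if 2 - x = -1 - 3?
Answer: -1368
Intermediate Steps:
x = 6 (x = 2 - (-1 - 3) = 2 - 1*(-4) = 2 + 4 = 6)
Z(q) = 7 - q (Z(q) = 3 - (q - 4) = 3 - (-4 + q) = 3 + (4 - q) = 7 - q)
H(c) = -114 (H(c) = -3*(7 - (5 - 1*6²)) = -3*(7 - (5 - 1*36)) = -3*(7 - (5 - 36)) = -3*(7 - 1*(-31)) = -3*(7 + 31) = -3*38 = -114)
H((3 - 2)²)*12 = -114*12 = -1368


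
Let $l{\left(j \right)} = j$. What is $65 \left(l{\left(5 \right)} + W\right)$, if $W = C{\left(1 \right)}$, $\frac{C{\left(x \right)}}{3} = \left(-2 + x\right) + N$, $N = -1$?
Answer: $-65$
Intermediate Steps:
$C{\left(x \right)} = -9 + 3 x$ ($C{\left(x \right)} = 3 \left(\left(-2 + x\right) - 1\right) = 3 \left(-3 + x\right) = -9 + 3 x$)
$W = -6$ ($W = -9 + 3 \cdot 1 = -9 + 3 = -6$)
$65 \left(l{\left(5 \right)} + W\right) = 65 \left(5 - 6\right) = 65 \left(-1\right) = -65$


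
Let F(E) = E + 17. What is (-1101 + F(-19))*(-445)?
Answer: 490835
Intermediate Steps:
F(E) = 17 + E
(-1101 + F(-19))*(-445) = (-1101 + (17 - 19))*(-445) = (-1101 - 2)*(-445) = -1103*(-445) = 490835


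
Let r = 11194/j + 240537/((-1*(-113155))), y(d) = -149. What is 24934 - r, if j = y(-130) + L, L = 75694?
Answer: 1469818871827/58953755 ≈ 24932.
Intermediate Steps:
j = 75545 (j = -149 + 75694 = 75545)
r = 134055343/58953755 (r = 11194/75545 + 240537/((-1*(-113155))) = 11194*(1/75545) + 240537/113155 = 386/2605 + 240537*(1/113155) = 386/2605 + 240537/113155 = 134055343/58953755 ≈ 2.2739)
24934 - r = 24934 - 1*134055343/58953755 = 24934 - 134055343/58953755 = 1469818871827/58953755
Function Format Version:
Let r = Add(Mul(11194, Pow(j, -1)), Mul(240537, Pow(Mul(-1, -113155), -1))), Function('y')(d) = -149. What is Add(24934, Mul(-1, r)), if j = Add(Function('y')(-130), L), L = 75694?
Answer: Rational(1469818871827, 58953755) ≈ 24932.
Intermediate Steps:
j = 75545 (j = Add(-149, 75694) = 75545)
r = Rational(134055343, 58953755) (r = Add(Mul(11194, Pow(75545, -1)), Mul(240537, Pow(Mul(-1, -113155), -1))) = Add(Mul(11194, Rational(1, 75545)), Mul(240537, Pow(113155, -1))) = Add(Rational(386, 2605), Mul(240537, Rational(1, 113155))) = Add(Rational(386, 2605), Rational(240537, 113155)) = Rational(134055343, 58953755) ≈ 2.2739)
Add(24934, Mul(-1, r)) = Add(24934, Mul(-1, Rational(134055343, 58953755))) = Add(24934, Rational(-134055343, 58953755)) = Rational(1469818871827, 58953755)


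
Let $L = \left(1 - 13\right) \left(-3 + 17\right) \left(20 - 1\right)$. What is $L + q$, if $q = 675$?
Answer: $-2517$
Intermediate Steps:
$L = -3192$ ($L = \left(-12\right) 14 \cdot 19 = \left(-168\right) 19 = -3192$)
$L + q = -3192 + 675 = -2517$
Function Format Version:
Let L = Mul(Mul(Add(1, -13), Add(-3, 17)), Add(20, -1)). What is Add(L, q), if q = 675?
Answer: -2517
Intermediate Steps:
L = -3192 (L = Mul(Mul(-12, 14), 19) = Mul(-168, 19) = -3192)
Add(L, q) = Add(-3192, 675) = -2517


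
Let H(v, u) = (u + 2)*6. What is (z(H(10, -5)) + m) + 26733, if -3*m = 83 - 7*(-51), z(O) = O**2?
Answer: 80731/3 ≈ 26910.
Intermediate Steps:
H(v, u) = 12 + 6*u (H(v, u) = (2 + u)*6 = 12 + 6*u)
m = -440/3 (m = -(83 - 7*(-51))/3 = -(83 + 357)/3 = -1/3*440 = -440/3 ≈ -146.67)
(z(H(10, -5)) + m) + 26733 = ((12 + 6*(-5))**2 - 440/3) + 26733 = ((12 - 30)**2 - 440/3) + 26733 = ((-18)**2 - 440/3) + 26733 = (324 - 440/3) + 26733 = 532/3 + 26733 = 80731/3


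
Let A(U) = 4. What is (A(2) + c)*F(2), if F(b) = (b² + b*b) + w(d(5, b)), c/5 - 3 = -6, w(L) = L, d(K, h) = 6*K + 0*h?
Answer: -418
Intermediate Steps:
d(K, h) = 6*K (d(K, h) = 6*K + 0 = 6*K)
c = -15 (c = 15 + 5*(-6) = 15 - 30 = -15)
F(b) = 30 + 2*b² (F(b) = (b² + b*b) + 6*5 = (b² + b²) + 30 = 2*b² + 30 = 30 + 2*b²)
(A(2) + c)*F(2) = (4 - 15)*(30 + 2*2²) = -11*(30 + 2*4) = -11*(30 + 8) = -11*38 = -418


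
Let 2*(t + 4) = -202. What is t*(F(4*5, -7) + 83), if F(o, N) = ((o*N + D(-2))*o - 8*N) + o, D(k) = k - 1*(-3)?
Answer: 275205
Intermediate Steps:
D(k) = 3 + k (D(k) = k + 3 = 3 + k)
F(o, N) = o - 8*N + o*(1 + N*o) (F(o, N) = ((o*N + (3 - 2))*o - 8*N) + o = ((N*o + 1)*o - 8*N) + o = ((1 + N*o)*o - 8*N) + o = (o*(1 + N*o) - 8*N) + o = (-8*N + o*(1 + N*o)) + o = o - 8*N + o*(1 + N*o))
t = -105 (t = -4 + (½)*(-202) = -4 - 101 = -105)
t*(F(4*5, -7) + 83) = -105*((-8*(-7) + 2*(4*5) - 7*(4*5)²) + 83) = -105*((56 + 2*20 - 7*20²) + 83) = -105*((56 + 40 - 7*400) + 83) = -105*((56 + 40 - 2800) + 83) = -105*(-2704 + 83) = -105*(-2621) = 275205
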